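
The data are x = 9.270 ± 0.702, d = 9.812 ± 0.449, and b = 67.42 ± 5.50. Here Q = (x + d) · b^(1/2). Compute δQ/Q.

0.0598

Let u = x + d = 19.08. δu = √(δx² + δd²) = √(0.493 + 0.202) = 0.833, so δu/u = 0.0437.
Q is then a monomial in u, b:
δQ/Q = √((δu/u)² + (½·δb/b)²) = √(0.00191 + 0.00166) = 0.0598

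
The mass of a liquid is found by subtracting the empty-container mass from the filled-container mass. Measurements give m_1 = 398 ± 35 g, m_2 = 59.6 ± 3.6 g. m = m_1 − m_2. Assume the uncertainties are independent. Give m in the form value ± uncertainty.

338 ± 35.2 g

Sums and differences: (δm)² = Σ (cᵢ δxᵢ)².
  (δm_1)² = 1220;  (δm_2)² = 13.0
δm = √(1240) = 35.2 g
m = 338 g.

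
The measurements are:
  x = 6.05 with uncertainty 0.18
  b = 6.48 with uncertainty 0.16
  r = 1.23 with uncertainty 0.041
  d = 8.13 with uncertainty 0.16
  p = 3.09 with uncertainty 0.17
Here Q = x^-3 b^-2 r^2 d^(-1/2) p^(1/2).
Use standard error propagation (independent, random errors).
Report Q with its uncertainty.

(1.00 ± 0.126) × 10^-4

Since Q is a product/quotient, work with relative uncertainties:
  (-3·δx/x)² = (-3×0.0298)² = 0.00797;  (-2·δb/b)² = (-2×0.0247)² = 0.00244;  (2·δr/r)² = (2×0.0333)² = 0.00444;  (−½·δd/d)² = (-0.5×0.0197)² = 9.68e-05;  (½·δp/p)² = (0.5×0.0550)² = 0.000757
δQ/Q = √(0.0157) = 0.125
Q = 0.000100, so δQ = 0.125 × 0.000100 = 1.26e-05.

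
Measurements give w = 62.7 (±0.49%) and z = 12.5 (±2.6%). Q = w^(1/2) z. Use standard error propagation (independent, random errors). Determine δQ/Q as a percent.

Products/powers → add relative errors in quadrature, weighted by exponent:
  (½·δw/w)² = (0.5×0.00490)² = 6e-06;  (1·δz/z)² = (1×0.0260)² = 0.000676
δQ/Q = √(0.000682) = 0.0261

2.61%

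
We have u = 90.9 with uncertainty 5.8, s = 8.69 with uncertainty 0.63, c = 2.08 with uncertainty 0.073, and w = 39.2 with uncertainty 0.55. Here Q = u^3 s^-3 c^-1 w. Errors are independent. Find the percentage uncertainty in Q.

29.2%

Products/powers → add relative errors in quadrature, weighted by exponent:
  (3·δu/u)² = (3×0.0638)² = 0.0366;  (-3·δs/s)² = (-3×0.0725)² = 0.0473;  (-1·δc/c)² = (-1×0.0351)² = 0.00123;  (1·δw/w)² = (1×0.0140)² = 0.000197
δQ/Q = √(0.0854) = 0.292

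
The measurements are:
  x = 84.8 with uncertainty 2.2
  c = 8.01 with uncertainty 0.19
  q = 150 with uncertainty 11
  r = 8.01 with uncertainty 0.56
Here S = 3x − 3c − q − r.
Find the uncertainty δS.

12.9

Absolute uncertainties add in quadrature for a linear combination:
  (3·δx)² = 43.6;  (3·δc)² = 0.325;  (δq)² = 121;  (δr)² = 0.314
δS = √(165) = 12.9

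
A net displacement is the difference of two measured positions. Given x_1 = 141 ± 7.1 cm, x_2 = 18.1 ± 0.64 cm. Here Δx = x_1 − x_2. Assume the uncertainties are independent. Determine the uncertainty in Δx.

7.13 cm

Δx is a linear combination, so absolute uncertainties add in quadrature:
  (δx_1)² = 50.4;  (δx_2)² = 0.410
δΔx = √(50.8) = 7.13 cm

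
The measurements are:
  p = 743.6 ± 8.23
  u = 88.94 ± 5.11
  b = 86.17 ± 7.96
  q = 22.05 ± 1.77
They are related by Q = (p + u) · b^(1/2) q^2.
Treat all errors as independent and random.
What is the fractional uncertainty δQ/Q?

Let w = p + u = 832.5. δw = √(δp² + δu²) = √(67.7 + 26.1) = 9.69, so δw/w = 0.0116.
Q is then a monomial in w, b, q:
δQ/Q = √((δw/w)² + (½·δb/b)² + (2·δq/q)²) = √(0.000135 + 0.00213 + 0.0258) = 0.167

0.167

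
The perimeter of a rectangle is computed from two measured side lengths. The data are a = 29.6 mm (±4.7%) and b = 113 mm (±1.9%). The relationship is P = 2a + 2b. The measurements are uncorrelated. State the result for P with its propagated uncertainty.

285 ± 5.12 mm

Absolute uncertainties add in quadrature for a linear combination:
  (2·δa)² = 7.74;  (2·δb)² = 18.4
δP = √(26.2) = 5.12 mm
P = 285 mm.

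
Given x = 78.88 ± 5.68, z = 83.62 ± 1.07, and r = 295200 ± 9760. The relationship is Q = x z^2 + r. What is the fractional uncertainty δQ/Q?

0.0511

Let p = x·z^2 = 551600. δp/p = √((1·δx/x)² + (2·δz/z)²) = √(0.00519 + 0.000655) = 0.0764, so δp = 42200.
Q = p + r: δQ = √(δp² + δr²) = √(1.78e+09 + 9.53e+07) = 43300
Q = 846800, so δQ/Q = 43300/846800 = 0.0511.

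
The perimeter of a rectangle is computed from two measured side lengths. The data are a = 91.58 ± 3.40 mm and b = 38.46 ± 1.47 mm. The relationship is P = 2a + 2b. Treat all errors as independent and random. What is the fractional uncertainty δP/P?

0.0285

P is a linear combination, so absolute uncertainties add in quadrature:
  (2·δa)² = 46.2;  (2·δb)² = 8.64
δP = √(54.9) = 7.41 mm
P = 260.1 mm, so δP/P = 7.41/260.1 = 0.0285.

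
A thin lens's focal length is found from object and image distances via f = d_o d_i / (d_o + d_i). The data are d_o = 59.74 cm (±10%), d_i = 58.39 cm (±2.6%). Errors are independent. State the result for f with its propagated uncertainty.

29.53 ± 1.51 cm

∂f/∂d_o = (d_i/(d_o+d_i))² = 0.244;  ∂f/∂d_i = (d_o/(d_o+d_i))² = 0.256
δf = √((∂f/∂d_o · δd_o)² + (∂f/∂d_i · δd_i)²) = √(2.13 + 0.151) = 1.51 cm
f = 29.53 cm.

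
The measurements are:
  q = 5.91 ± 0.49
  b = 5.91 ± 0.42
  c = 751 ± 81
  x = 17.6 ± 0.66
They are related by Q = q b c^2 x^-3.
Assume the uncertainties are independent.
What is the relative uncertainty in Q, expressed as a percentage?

26.7%

For a monomial Q ∝ q, b, c^2, x^-3, fractional errors add in quadrature:
  (1·δq/q)² = (1×0.0829)² = 0.00687;  (1·δb/b)² = (1×0.0711)² = 0.00505;  (2·δc/c)² = (2×0.108)² = 0.0465;  (-3·δx/x)² = (-3×0.0375)² = 0.0127
δQ/Q = √(0.0711) = 0.267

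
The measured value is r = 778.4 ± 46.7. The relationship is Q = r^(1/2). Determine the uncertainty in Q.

Since Q is a product/quotient, work with relative uncertainties:
  (½·δr/r)² = (0.5×0.0600)² = 0.000900
δQ/Q = √(0.000900) = 0.0300
Q = 27.90, so δQ = 0.0300 × 27.90 = 0.837.

0.837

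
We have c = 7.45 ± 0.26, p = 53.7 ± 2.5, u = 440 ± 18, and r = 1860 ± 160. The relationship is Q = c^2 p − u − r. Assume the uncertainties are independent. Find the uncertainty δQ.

297

Let w = c^2·p = 2980. δw/w = √((2·δc/c)² + (1·δp/p)²) = √(0.00487 + 0.00217) = 0.0839, so δw = 250.
Q = w − u − r: δQ = √(δw² + δu² + δr²) = √(62500 + 324 + 25600) = 297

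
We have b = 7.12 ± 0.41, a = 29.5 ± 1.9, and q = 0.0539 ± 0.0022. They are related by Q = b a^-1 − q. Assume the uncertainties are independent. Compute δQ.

0.0210

Let p = b·a^-1 = 0.241. δp/p = √((1·δb/b)² + (-1·δa/a)²) = √(0.00332 + 0.00415) = 0.0864, so δp = 0.0209.
Q = p − q: δQ = √(δp² + δq²) = √(0.000435 + 4.84e-06) = 0.0210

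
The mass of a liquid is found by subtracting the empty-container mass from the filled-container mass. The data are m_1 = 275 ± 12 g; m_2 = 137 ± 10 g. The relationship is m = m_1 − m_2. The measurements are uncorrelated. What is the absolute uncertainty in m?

Absolute uncertainties add in quadrature for a linear combination:
  (δm_1)² = 144;  (δm_2)² = 100
δm = √(244) = 15.6 g

15.6 g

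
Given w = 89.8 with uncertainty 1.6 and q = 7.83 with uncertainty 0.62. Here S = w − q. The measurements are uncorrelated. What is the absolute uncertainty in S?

1.72

Absolute uncertainties add in quadrature for a linear combination:
  (δw)² = 2.56;  (δq)² = 0.384
δS = √(2.94) = 1.72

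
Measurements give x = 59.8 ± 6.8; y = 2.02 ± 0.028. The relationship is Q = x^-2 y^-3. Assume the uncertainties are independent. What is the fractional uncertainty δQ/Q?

0.231

Products/powers → add relative errors in quadrature, weighted by exponent:
  (-2·δx/x)² = (-2×0.114)² = 0.0517;  (-3·δy/y)² = (-3×0.0139)² = 0.00173
δQ/Q = √(0.0535) = 0.231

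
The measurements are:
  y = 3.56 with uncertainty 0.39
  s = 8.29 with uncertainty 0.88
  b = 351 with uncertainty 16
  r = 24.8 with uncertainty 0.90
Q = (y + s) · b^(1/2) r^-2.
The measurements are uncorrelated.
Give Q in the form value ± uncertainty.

0.361 ± 0.0402

Let u = y + s = 11.8. δu = √(δy² + δs²) = √(0.152 + 0.774) = 0.963, so δu/u = 0.0812.
Q is then a monomial in u, b, r:
δQ/Q = √((δu/u)² + (½·δb/b)² + (-2·δr/r)²) = √(0.00660 + 0.000519 + 0.00527) = 0.111
Q = 0.361, so δQ = 0.111 × 0.361 = 0.0402.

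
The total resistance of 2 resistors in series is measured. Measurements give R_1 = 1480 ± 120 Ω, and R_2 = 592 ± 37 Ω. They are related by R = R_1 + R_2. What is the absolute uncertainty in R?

For a sum/difference, combine absolute errors in quadrature:
  (δR_1)² = 14400;  (δR_2)² = 1370
δR = √(15800) = 126 Ω

126 Ω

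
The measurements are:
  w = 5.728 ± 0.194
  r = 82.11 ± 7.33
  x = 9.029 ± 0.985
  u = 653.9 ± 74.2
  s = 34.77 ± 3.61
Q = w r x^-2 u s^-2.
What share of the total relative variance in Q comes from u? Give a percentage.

(δQ/Q)² = (1·δw/w)² + (1·δr/r)² + (-2·δx/x)² + (1·δu/u)² + (-2·δs/s)²
  w term: (1×0.0339)² = 0.00115
  r term: (1×0.0893)² = 0.00797
  x term: (-2×0.109)² = 0.0476
  u term: (1×0.113)² = 0.0129
  s term: (-2×0.104)² = 0.0431
Total = 0.113. Share from u = 0.0129/0.113 = 0.114.

11.4%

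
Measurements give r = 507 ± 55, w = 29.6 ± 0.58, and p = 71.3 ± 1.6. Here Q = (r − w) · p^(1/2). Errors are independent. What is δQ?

467

Let u = r − w = 477. δu = √(δr² + δw²) = √(3020 + 0.336) = 55.0, so δu/u = 0.115.
Q is then a monomial in u, p:
δQ/Q = √((δu/u)² + (½·δp/p)²) = √(0.0133 + 0.000126) = 0.116
Q = 4030, so δQ = 0.116 × 4030 = 467.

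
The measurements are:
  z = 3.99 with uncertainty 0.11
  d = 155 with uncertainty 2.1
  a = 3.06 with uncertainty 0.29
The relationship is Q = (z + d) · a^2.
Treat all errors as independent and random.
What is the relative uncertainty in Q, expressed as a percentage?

Let u = z + d = 159. δu = √(δz² + δd²) = √(0.0121 + 4.41) = 2.10, so δu/u = 0.0132.
Q is then a monomial in u, a:
δQ/Q = √((δu/u)² + (2·δa/a)²) = √(0.000175 + 0.0359) = 0.190

19.0%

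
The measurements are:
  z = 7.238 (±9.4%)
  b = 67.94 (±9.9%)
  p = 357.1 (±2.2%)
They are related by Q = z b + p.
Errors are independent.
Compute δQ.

67.6

Let w = z·b = 491.7. δw/w = √((1·δz/z)² + (1·δb/b)²) = √(0.00884 + 0.00980) = 0.137, so δw = 67.1.
Q = w + p: δQ = √(δw² + δp²) = √(4510 + 61.7) = 67.6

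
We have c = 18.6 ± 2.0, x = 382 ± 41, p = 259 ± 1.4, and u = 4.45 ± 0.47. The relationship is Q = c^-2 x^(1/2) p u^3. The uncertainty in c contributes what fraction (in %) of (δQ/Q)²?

(δQ/Q)² = (-2·δc/c)² + (½·δx/x)² + (1·δp/p)² + (3·δu/u)²
  c term: (-2×0.108)² = 0.0462
  x term: (0.5×0.107)² = 0.00288
  p term: (1×0.00541)² = 2.92e-05
  u term: (3×0.106)² = 0.100
Total = 0.150. Share from c = 0.0462/0.150 = 0.309.

30.9%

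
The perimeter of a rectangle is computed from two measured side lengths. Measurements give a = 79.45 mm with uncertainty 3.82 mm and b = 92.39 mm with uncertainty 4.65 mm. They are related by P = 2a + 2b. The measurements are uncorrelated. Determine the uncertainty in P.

12.0 mm

P is a linear combination, so absolute uncertainties add in quadrature:
  (2·δa)² = 58.4;  (2·δb)² = 86.5
δP = √(145) = 12.0 mm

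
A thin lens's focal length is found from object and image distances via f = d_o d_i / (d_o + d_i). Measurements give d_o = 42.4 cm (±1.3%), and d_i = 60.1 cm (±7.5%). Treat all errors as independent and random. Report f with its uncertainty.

∂f/∂d_o = (d_i/(d_o+d_i))² = 0.344;  ∂f/∂d_i = (d_o/(d_o+d_i))² = 0.171
δf = √((∂f/∂d_o · δd_o)² + (∂f/∂d_i · δd_i)²) = √(0.0359 + 0.595) = 0.794 cm
f = 24.9 cm.

24.9 ± 0.794 cm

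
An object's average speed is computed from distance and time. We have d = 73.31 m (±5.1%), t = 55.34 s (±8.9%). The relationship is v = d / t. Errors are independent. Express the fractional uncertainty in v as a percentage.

10.3%

For a monomial v ∝ d, t^-1, fractional errors add in quadrature:
  (1·δd/d)² = (1×0.0510)² = 0.00260;  (-1·δt/t)² = (-1×0.0890)² = 0.00792
δv/v = √(0.0105) = 0.103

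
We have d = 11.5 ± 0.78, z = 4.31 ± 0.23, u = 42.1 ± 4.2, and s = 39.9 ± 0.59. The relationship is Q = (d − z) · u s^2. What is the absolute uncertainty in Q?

74100

Let w = d − z = 7.19. δw = √(δd² + δz²) = √(0.608 + 0.0529) = 0.813, so δw/w = 0.113.
Q is then a monomial in w, u, s:
δQ/Q = √((δw/w)² + (1·δu/u)² + (2·δs/s)²) = √(0.0128 + 0.00995 + 0.000875) = 0.154
Q = 4.82e+05, so δQ = 0.154 × 4.82e+05 = 74100.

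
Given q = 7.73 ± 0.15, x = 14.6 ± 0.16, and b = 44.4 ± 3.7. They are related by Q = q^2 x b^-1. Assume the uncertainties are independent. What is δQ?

Each factor contributes (exponent × relative error)² to (δQ/Q)²:
  (2·δq/q)² = (2×0.0194)² = 0.00151;  (1·δx/x)² = (1×0.0110)² = 0.000120;  (-1·δb/b)² = (-1×0.0833)² = 0.00694
δQ/Q = √(0.00857) = 0.0926
Q = 19.6, so δQ = 0.0926 × 19.6 = 1.82.

1.82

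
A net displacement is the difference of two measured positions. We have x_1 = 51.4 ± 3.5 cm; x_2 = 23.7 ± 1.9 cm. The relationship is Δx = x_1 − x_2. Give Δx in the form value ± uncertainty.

27.7 ± 3.98 cm

For a sum/difference, combine absolute errors in quadrature:
  (δx_1)² = 12.2;  (δx_2)² = 3.61
δΔx = √(15.9) = 3.98 cm
Δx = 27.7 cm.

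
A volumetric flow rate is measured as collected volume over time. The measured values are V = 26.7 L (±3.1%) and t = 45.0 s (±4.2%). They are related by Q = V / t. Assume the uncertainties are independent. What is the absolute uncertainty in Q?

For a monomial Q ∝ V, t^-1, fractional errors add in quadrature:
  (1·δV/V)² = (1×0.0310)² = 0.000961;  (-1·δt/t)² = (-1×0.0420)² = 0.00176
δQ/Q = √(0.00272) = 0.0522
Q = 0.593 L/s, so δQ = 0.0522 × 0.593 = 0.0310 L/s.

0.0310 L/s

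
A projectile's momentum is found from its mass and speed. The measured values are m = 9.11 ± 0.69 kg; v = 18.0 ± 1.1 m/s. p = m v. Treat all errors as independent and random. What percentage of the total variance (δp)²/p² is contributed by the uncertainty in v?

39.4%

(δp/p)² = (1·δm/m)² + (1·δv/v)²
  m term: (1×0.0757)² = 0.00574
  v term: (1×0.0611)² = 0.00373
Total = 0.00947. Share from v = 0.00373/0.00947 = 0.394.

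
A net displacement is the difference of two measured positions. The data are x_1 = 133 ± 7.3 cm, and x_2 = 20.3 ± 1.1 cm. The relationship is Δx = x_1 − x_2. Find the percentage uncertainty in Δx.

6.55%

Sums and differences: (δΔx)² = Σ (cᵢ δxᵢ)².
  (δx_1)² = 53.3;  (δx_2)² = 1.21
δΔx = √(54.5) = 7.38 cm
Δx = 113 cm, so δΔx/Δx = 7.38/113 = 0.0655.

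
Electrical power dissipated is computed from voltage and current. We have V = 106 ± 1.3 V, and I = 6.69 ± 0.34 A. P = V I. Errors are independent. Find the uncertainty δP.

37.1 W

Products/powers → add relative errors in quadrature, weighted by exponent:
  (1·δV/V)² = (1×0.0123)² = 0.000150;  (1·δI/I)² = (1×0.0508)² = 0.00258
δP/P = √(0.00273) = 0.0523
P = 709 W, so δP = 0.0523 × 709 = 37.1 W.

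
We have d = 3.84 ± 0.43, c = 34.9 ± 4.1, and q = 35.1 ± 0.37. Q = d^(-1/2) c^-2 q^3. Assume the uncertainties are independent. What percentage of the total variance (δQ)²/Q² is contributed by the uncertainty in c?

93.0%

(δQ/Q)² = (−½·δd/d)² + (-2·δc/c)² + (3·δq/q)²
  d term: (-0.5×0.112)² = 0.00313
  c term: (-2×0.117)² = 0.0552
  q term: (3×0.0105)² = 0.00100
Total = 0.0593. Share from c = 0.0552/0.0593 = 0.930.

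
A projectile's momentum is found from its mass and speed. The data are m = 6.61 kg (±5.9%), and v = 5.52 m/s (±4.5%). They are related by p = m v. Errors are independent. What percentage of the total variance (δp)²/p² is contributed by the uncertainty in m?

63.2%

(δp/p)² = (1·δm/m)² + (1·δv/v)²
  m term: (1×0.0590)² = 0.00348
  v term: (1×0.0450)² = 0.00202
Total = 0.00551. Share from m = 0.00348/0.00551 = 0.632.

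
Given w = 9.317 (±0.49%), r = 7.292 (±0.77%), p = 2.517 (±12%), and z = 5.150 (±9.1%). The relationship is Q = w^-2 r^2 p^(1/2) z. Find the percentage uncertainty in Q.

For a monomial Q ∝ w^-2, r^2, p^(1/2), z, fractional errors add in quadrature:
  (-2·δw/w)² = (-2×0.00490)² = 9.6e-05;  (2·δr/r)² = (2×0.00770)² = 0.000237;  (½·δp/p)² = (0.5×0.120)² = 0.00360;  (1·δz/z)² = (1×0.0910)² = 0.00828
δQ/Q = √(0.0122) = 0.111

11.1%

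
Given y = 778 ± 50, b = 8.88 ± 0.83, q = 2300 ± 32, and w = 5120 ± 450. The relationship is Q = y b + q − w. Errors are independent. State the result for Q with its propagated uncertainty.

Let p = y·b = 6910. δp/p = √((1·δy/y)² + (1·δb/b)²) = √(0.00413 + 0.00874) = 0.113, so δp = 784.
Q = p + q − w: δQ = √(δp² + δq² + δw²) = √(6.14e+05 + 1020 + 2.02e+05) = 904
Q = 4090.

4090 ± 904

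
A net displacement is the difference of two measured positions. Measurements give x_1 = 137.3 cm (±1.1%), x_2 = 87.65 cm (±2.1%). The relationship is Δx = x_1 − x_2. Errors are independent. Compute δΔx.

Absolute uncertainties add in quadrature for a linear combination:
  (δx_1)² = 2.28;  (δx_2)² = 3.39
δΔx = √(5.67) = 2.38 cm

2.38 cm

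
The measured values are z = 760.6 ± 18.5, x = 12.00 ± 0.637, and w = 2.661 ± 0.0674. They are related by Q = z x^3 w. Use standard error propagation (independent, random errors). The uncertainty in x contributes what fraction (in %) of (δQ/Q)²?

(δQ/Q)² = (1·δz/z)² + (3·δx/x)² + (1·δw/w)²
  z term: (1×0.0243)² = 0.000592
  x term: (3×0.0531)² = 0.0254
  w term: (1×0.0253)² = 0.000642
Total = 0.0266. Share from x = 0.0254/0.0266 = 0.954.

95.4%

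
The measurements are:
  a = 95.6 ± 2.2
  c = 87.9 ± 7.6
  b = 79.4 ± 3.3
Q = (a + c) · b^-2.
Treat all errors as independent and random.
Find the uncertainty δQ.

0.00273

Let u = a + c = 184. δu = √(δa² + δc²) = √(4.84 + 57.8) = 7.91, so δu/u = 0.0431.
Q is then a monomial in u, b:
δQ/Q = √((δu/u)² + (-2·δb/b)²) = √(0.00186 + 0.00691) = 0.0936
Q = 0.0291, so δQ = 0.0936 × 0.0291 = 0.00273.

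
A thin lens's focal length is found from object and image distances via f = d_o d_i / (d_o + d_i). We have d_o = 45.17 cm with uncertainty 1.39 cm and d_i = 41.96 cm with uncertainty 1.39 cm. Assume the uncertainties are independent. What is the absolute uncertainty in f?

∂f/∂d_o = (d_i/(d_o+d_i))² = 0.232;  ∂f/∂d_i = (d_o/(d_o+d_i))² = 0.269
δf = √((∂f/∂d_o · δd_o)² + (∂f/∂d_i · δd_i)²) = √(0.104 + 0.140) = 0.493 cm

0.493 cm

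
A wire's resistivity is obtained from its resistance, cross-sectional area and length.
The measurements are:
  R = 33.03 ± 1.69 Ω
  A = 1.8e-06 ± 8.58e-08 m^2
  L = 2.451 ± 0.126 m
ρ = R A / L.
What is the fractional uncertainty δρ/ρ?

0.0868

Products/powers → add relative errors in quadrature, weighted by exponent:
  (1·δR/R)² = (1×0.0512)² = 0.00262;  (1·δA/A)² = (1×0.0477)² = 0.00227;  (-1·δL/L)² = (-1×0.0514)² = 0.00264
δρ/ρ = √(0.00753) = 0.0868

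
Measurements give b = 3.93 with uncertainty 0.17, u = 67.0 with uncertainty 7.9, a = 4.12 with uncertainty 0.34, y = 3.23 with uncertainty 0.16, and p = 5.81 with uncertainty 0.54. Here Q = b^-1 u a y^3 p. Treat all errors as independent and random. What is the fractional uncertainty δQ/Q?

0.231

Relative error in a monomial: (δQ/Q)² = Σ (nᵢ · δxᵢ/xᵢ)².
  (-1·δb/b)² = (-1×0.0433)² = 0.00187;  (1·δu/u)² = (1×0.118)² = 0.0139;  (1·δa/a)² = (1×0.0825)² = 0.00681;  (3·δy/y)² = (3×0.0495)² = 0.0221;  (1·δp/p)² = (1×0.0929)² = 0.00864
δQ/Q = √(0.0533) = 0.231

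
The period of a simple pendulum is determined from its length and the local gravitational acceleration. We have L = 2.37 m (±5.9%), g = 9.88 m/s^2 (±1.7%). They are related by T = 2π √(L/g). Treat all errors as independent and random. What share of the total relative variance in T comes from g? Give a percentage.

7.67%

(δT/T)² = (½·δL/L)² + (−½·δg/g)²
  L term: (0.5×0.0590)² = 0.000870
  g term: (-0.5×0.0170)² = 7.23e-05
Total = 0.000943. Share from g = 7.23e-05/0.000943 = 0.0767.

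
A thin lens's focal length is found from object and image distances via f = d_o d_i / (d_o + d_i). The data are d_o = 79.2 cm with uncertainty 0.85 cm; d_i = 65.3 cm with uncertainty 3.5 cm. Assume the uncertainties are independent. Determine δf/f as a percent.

∂f/∂d_o = (d_i/(d_o+d_i))² = 0.204;  ∂f/∂d_i = (d_o/(d_o+d_i))² = 0.300
δf = √((∂f/∂d_o · δd_o)² + (∂f/∂d_i · δd_i)²) = √(0.0301 + 1.11) = 1.07 cm
f = 35.8 cm, so δf/f = 1.07/35.8 = 0.0298.

2.98%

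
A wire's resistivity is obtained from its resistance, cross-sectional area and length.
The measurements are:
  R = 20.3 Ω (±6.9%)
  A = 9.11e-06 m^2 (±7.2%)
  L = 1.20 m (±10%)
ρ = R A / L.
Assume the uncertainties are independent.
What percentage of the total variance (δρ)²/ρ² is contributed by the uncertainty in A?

(δρ/ρ)² = (1·δR/R)² + (1·δA/A)² + (-1·δL/L)²
  R term: (1×0.0690)² = 0.00476
  A term: (1×0.0720)² = 0.00518
  L term: (-1×0.100)² = 0.0100
Total = 0.0199. Share from A = 0.00518/0.0199 = 0.260.

26.0%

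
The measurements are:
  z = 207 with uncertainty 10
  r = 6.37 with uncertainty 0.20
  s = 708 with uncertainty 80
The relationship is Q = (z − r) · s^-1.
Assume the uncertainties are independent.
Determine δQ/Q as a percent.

Let u = z − r = 201. δu = √(δz² + δr²) = √(100 + 0.0400) = 10.0, so δu/u = 0.0499.
Q is then a monomial in u, s:
δQ/Q = √((δu/u)² + (-1·δs/s)²) = √(0.00249 + 0.0128) = 0.124

12.4%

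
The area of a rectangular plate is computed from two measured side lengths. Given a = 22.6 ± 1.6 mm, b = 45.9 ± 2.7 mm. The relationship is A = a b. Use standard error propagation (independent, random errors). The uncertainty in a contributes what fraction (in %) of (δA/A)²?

59.2%

(δA/A)² = (1·δa/a)² + (1·δb/b)²
  a term: (1×0.0708)² = 0.00501
  b term: (1×0.0588)² = 0.00346
Total = 0.00847. Share from a = 0.00501/0.00847 = 0.592.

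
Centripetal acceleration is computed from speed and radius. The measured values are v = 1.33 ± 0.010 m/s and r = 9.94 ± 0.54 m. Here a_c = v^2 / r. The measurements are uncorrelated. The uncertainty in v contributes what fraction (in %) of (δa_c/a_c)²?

(δa_c/a_c)² = (2·δv/v)² + (-1·δr/r)²
  v term: (2×0.00752)² = 0.000226
  r term: (-1×0.0543)² = 0.00295
Total = 0.00318. Share from v = 0.000226/0.00318 = 0.0712.

7.12%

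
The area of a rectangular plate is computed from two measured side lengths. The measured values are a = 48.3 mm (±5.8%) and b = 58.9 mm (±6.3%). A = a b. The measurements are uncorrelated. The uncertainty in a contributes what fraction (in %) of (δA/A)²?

(δA/A)² = (1·δa/a)² + (1·δb/b)²
  a term: (1×0.0580)² = 0.00336
  b term: (1×0.0630)² = 0.00397
Total = 0.00733. Share from a = 0.00336/0.00733 = 0.459.

45.9%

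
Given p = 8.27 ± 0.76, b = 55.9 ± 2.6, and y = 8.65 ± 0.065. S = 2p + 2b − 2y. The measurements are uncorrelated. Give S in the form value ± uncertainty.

For a sum/difference, combine absolute errors in quadrature:
  (2·δp)² = 2.31;  (2·δb)² = 27.0;  (2·δy)² = 0.0169
δS = √(29.4) = 5.42
S = 111.

111 ± 5.42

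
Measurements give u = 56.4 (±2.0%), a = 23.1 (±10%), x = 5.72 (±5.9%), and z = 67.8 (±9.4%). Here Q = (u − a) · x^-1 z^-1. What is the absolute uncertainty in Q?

Let w = u − a = 33.3. δw = √(δu² + δa²) = √(1.27 + 5.34) = 2.57, so δw/w = 0.0772.
Q is then a monomial in w, x, z:
δQ/Q = √((δw/w)² + (-1·δx/x)² + (-1·δz/z)²) = √(0.00596 + 0.00348 + 0.00884) = 0.135
Q = 0.0859, so δQ = 0.135 × 0.0859 = 0.0116.

0.0116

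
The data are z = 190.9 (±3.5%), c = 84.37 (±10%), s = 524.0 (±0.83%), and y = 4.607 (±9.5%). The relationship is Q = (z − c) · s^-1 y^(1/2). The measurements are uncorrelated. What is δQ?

0.0488

Let u = z − c = 106.5. δu = √(δz² + δc²) = √(44.6 + 71.2) = 10.8, so δu/u = 0.101.
Q is then a monomial in u, s, y:
δQ/Q = √((δu/u)² + (-1·δs/s)² + (½·δy/y)²) = √(0.0102 + 6.89e-05 + 0.00226) = 0.112
Q = 0.4364, so δQ = 0.112 × 0.4364 = 0.0488.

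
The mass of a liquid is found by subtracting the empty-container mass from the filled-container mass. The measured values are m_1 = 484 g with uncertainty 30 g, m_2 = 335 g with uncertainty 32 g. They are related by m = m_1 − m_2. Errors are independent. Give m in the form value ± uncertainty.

Each term contributes (cᵢ δxᵢ)² to (δm)²:
  (δm_1)² = 900;  (δm_2)² = 1020
δm = √(1920) = 43.9 g
m = 149 g.

149 ± 43.9 g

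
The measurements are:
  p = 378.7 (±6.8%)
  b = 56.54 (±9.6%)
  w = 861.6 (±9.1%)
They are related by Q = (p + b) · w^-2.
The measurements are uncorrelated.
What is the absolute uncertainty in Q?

Let u = p + b = 435.2. δu = √(δp² + δb²) = √(663 + 29.5) = 26.3, so δu/u = 0.0605.
Q is then a monomial in u, w:
δQ/Q = √((δu/u)² + (-2·δw/w)²) = √(0.00366 + 0.0331) = 0.192
Q = 0.0005863, so δQ = 0.192 × 0.0005863 = 0.000112.

0.000112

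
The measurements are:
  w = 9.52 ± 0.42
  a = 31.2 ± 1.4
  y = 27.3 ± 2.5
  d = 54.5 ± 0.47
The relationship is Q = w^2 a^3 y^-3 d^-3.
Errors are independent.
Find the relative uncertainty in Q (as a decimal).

0.319

Q is a product of powers, so relative uncertainties combine in quadrature:
  (2·δw/w)² = (2×0.0441)² = 0.00779;  (3·δa/a)² = (3×0.0449)² = 0.0181;  (-3·δy/y)² = (-3×0.0916)² = 0.0755;  (-3·δd/d)² = (-3×0.00862)² = 0.000669
δQ/Q = √(0.102) = 0.319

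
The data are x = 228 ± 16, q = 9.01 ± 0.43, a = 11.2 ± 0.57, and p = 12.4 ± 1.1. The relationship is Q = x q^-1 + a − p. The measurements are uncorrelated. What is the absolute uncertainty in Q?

Let w = x·q^-1 = 25.3. δw/w = √((1·δx/x)² + (-1·δq/q)²) = √(0.00492 + 0.00228) = 0.0849, so δw = 2.15.
Q = w + a − p: δQ = √(δw² + δa² + δp²) = √(4.61 + 0.325 + 1.21) = 2.48

2.48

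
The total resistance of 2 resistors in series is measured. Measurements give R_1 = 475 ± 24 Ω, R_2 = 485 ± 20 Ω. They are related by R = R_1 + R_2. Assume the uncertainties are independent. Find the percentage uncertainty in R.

3.25%

Absolute uncertainties add in quadrature for a linear combination:
  (δR_1)² = 576;  (δR_2)² = 400
δR = √(976) = 31.2 Ω
R = 960 Ω, so δR/R = 31.2/960 = 0.0325.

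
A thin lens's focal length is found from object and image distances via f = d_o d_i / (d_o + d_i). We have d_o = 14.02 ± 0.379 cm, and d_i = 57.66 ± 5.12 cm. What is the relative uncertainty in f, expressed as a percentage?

∂f/∂d_o = (d_i/(d_o+d_i))² = 0.647;  ∂f/∂d_i = (d_o/(d_o+d_i))² = 0.0383
δf = √((∂f/∂d_o · δd_o)² + (∂f/∂d_i · δd_i)²) = √(0.0601 + 0.0384) = 0.314 cm
f = 11.28 cm, so δf/f = 0.314/11.28 = 0.0278.

2.78%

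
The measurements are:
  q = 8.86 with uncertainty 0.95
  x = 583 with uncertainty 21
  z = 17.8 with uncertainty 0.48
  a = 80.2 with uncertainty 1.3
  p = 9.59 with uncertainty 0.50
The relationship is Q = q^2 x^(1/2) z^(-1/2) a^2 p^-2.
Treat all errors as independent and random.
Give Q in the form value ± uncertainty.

Relative error in a monomial: (δQ/Q)² = Σ (nᵢ · δxᵢ/xᵢ)².
  (2·δq/q)² = (2×0.107)² = 0.0460;  (½·δx/x)² = (0.5×0.0360)² = 0.000324;  (−½·δz/z)² = (-0.5×0.0270)² = 0.000182;  (2·δa/a)² = (2×0.0162)² = 0.00105;  (-2·δp/p)² = (-2×0.0521)² = 0.0109
δQ/Q = √(0.0584) = 0.242
Q = 31400, so δQ = 0.242 × 31400 = 7590.

31400 ± 7590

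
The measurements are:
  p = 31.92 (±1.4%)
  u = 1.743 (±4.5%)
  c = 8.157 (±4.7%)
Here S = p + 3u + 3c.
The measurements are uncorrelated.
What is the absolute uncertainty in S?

1.26

S is a linear combination, so absolute uncertainties add in quadrature:
  (δp)² = 0.200;  (3·δu)² = 0.0554;  (3·δc)² = 1.32
δS = √(1.58) = 1.26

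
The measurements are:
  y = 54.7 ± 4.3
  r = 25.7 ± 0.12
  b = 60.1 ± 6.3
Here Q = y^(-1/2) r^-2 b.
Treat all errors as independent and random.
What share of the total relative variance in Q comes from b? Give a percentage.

87.1%

(δQ/Q)² = (−½·δy/y)² + (-2·δr/r)² + (1·δb/b)²
  y term: (-0.5×0.0786)² = 0.00154
  r term: (-2×0.00467)² = 8.72e-05
  b term: (1×0.105)² = 0.0110
Total = 0.0126. Share from b = 0.0110/0.0126 = 0.871.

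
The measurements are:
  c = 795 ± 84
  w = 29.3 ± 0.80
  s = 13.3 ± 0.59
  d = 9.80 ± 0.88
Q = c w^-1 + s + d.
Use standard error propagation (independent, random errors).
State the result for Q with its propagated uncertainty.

50.2 ± 3.14

Let p = c·w^-1 = 27.1. δp/p = √((1·δc/c)² + (-1·δw/w)²) = √(0.0112 + 0.000745) = 0.109, so δp = 2.96.
Q = p + s + d: δQ = √(δp² + δs² + δd²) = √(8.77 + 0.348 + 0.774) = 3.14
Q = 50.2.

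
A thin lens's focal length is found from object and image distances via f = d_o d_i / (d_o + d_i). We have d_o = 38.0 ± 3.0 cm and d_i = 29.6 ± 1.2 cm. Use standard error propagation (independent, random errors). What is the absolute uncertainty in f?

0.689 cm

∂f/∂d_o = (d_i/(d_o+d_i))² = 0.192;  ∂f/∂d_i = (d_o/(d_o+d_i))² = 0.316
δf = √((∂f/∂d_o · δd_o)² + (∂f/∂d_i · δd_i)²) = √(0.331 + 0.144) = 0.689 cm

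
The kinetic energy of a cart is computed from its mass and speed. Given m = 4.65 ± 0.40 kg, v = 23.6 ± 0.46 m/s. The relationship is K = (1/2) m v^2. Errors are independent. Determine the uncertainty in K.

122 J

For a monomial K ∝ m, v^2, fractional errors add in quadrature:
  (1·δm/m)² = (1×0.0860)² = 0.00740;  (2·δv/v)² = (2×0.0195)² = 0.00152
δK/K = √(0.00892) = 0.0944
K = 1290 J, so δK = 0.0944 × 1290 = 122 J.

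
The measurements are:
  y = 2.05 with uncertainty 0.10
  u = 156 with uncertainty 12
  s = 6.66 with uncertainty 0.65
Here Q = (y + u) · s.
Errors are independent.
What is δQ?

130

Let w = y + u = 158. δw = √(δy² + δu²) = √(0.0100 + 144) = 12.0, so δw/w = 0.0759.
Q is then a monomial in w, s:
δQ/Q = √((δw/w)² + (1·δs/s)²) = √(0.00577 + 0.00953) = 0.124
Q = 1050, so δQ = 0.124 × 1050 = 130.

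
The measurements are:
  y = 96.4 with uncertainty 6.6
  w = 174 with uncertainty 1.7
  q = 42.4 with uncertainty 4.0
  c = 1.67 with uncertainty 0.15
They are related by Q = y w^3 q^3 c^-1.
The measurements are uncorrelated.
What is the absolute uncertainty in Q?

7.1e+12

For a monomial Q ∝ y, w^3, q^3, c^-1, fractional errors add in quadrature:
  (1·δy/y)² = (1×0.0685)² = 0.00469;  (3·δw/w)² = (3×0.00977)² = 0.000859;  (3·δq/q)² = (3×0.0943)² = 0.0801;  (-1·δc/c)² = (-1×0.0898)² = 0.00807
δQ/Q = √(0.0937) = 0.306
Q = 2.32e+13, so δQ = 0.306 × 2.32e+13 = 7.1e+12.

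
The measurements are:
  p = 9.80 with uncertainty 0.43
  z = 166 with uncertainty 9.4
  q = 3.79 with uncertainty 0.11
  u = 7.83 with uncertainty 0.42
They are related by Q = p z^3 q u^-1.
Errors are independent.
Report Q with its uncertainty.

(2.17 ± 0.403) × 10^7

Q is a product of powers, so relative uncertainties combine in quadrature:
  (1·δp/p)² = (1×0.0439)² = 0.00193;  (3·δz/z)² = (3×0.0566)² = 0.0289;  (1·δq/q)² = (1×0.0290)² = 0.000842;  (-1·δu/u)² = (-1×0.0536)² = 0.00288
δQ/Q = √(0.0345) = 0.186
Q = 2.17e+07, so δQ = 0.186 × 2.17e+07 = 4.03e+06.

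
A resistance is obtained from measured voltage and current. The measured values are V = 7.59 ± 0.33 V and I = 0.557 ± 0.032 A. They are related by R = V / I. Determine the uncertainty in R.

R is a product of powers, so relative uncertainties combine in quadrature:
  (1·δV/V)² = (1×0.0435)² = 0.00189;  (-1·δI/I)² = (-1×0.0575)² = 0.00330
δR/R = √(0.00519) = 0.0720
R = 13.6 Ω, so δR = 0.0720 × 13.6 = 0.982 Ω.

0.982 Ω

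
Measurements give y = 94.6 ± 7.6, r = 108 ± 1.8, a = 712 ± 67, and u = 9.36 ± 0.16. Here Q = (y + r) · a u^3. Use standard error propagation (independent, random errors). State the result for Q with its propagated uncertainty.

(1.18 ± 0.135) × 10^8

Let w = y + r = 203. δw = √(δy² + δr²) = √(57.8 + 3.24) = 7.81, so δw/w = 0.0386.
Q is then a monomial in w, a, u:
δQ/Q = √((δw/w)² + (1·δa/a)² + (3·δu/u)²) = √(0.00149 + 0.00886 + 0.00263) = 0.114
Q = 1.18e+08, so δQ = 0.114 × 1.18e+08 = 1.35e+07.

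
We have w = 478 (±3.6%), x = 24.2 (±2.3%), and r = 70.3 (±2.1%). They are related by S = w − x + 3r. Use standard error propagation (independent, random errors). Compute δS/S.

0.0267

S is a linear combination, so absolute uncertainties add in quadrature:
  (δw)² = 296;  (δx)² = 0.310;  (3·δr)² = 19.6
δS = √(316) = 17.8
S = 665, so δS/S = 17.8/665 = 0.0267.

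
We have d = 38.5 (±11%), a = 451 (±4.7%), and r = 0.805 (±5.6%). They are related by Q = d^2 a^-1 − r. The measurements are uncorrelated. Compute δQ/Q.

Let p = d^2·a^-1 = 3.29. δp/p = √((2·δd/d)² + (-1·δa/a)²) = √(0.0484 + 0.00221) = 0.225, so δp = 0.739.
Q = p − r: δQ = √(δp² + δr²) = √(0.547 + 0.00203) = 0.741
Q = 2.48, so δQ/Q = 0.741/2.48 = 0.298.

0.298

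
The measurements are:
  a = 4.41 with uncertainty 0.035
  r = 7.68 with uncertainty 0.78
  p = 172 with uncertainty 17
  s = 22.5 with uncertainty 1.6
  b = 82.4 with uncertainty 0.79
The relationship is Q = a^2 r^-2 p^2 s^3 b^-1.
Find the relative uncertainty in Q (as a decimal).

0.355

Relative error in a monomial: (δQ/Q)² = Σ (nᵢ · δxᵢ/xᵢ)².
  (2·δa/a)² = (2×0.00794)² = 0.000252;  (-2·δr/r)² = (-2×0.102)² = 0.0413;  (2·δp/p)² = (2×0.0988)² = 0.0391;  (3·δs/s)² = (3×0.0711)² = 0.0455;  (-1·δb/b)² = (-1×0.00959)² = 9.19e-05
δQ/Q = √(0.126) = 0.355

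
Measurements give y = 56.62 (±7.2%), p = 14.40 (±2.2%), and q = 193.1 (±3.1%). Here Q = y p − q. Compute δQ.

Let w = y·p = 815.3. δw/w = √((1·δy/y)² + (1·δp/p)²) = √(0.00518 + 0.000484) = 0.0753, so δw = 61.4.
Q = w − q: δQ = √(δw² + δq²) = √(3770 + 35.8) = 61.7

61.7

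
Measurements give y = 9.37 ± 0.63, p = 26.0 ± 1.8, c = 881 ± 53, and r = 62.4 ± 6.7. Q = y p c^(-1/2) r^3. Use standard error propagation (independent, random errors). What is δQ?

Products/powers → add relative errors in quadrature, weighted by exponent:
  (1·δy/y)² = (1×0.0672)² = 0.00452;  (1·δp/p)² = (1×0.0692)² = 0.00479;  (−½·δc/c)² = (-0.5×0.0602)² = 0.000905;  (3·δr/r)² = (3×0.107)² = 0.104
δQ/Q = √(0.114) = 0.338
Q = 1.99e+06, so δQ = 0.338 × 1.99e+06 = 6.73e+05.

6.73e+05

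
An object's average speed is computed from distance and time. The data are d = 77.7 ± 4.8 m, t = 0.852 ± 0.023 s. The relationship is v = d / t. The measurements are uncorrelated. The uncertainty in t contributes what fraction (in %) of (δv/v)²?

16.0%

(δv/v)² = (1·δd/d)² + (-1·δt/t)²
  d term: (1×0.0618)² = 0.00382
  t term: (-1×0.0270)² = 0.000729
Total = 0.00455. Share from t = 0.000729/0.00455 = 0.160.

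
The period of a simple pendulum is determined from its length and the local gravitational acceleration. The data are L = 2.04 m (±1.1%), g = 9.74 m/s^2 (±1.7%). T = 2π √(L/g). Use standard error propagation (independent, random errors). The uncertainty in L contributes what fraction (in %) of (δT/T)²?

29.5%

(δT/T)² = (½·δL/L)² + (−½·δg/g)²
  L term: (0.5×0.0110)² = 3.03e-05
  g term: (-0.5×0.0170)² = 7.23e-05
Total = 0.000103. Share from L = 3.03e-05/0.000103 = 0.295.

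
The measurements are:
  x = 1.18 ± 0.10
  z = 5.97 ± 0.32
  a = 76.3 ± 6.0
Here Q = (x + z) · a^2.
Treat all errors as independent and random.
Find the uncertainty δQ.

6830

Let u = x + z = 7.15. δu = √(δx² + δz²) = √(0.0100 + 0.102) = 0.335, so δu/u = 0.0469.
Q is then a monomial in u, a:
δQ/Q = √((δu/u)² + (2·δa/a)²) = √(0.00220 + 0.0247) = 0.164
Q = 41600, so δQ = 0.164 × 41600 = 6830.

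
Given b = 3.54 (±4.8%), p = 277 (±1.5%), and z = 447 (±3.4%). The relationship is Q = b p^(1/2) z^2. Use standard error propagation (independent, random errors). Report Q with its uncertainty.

Relative error in a monomial: (δQ/Q)² = Σ (nᵢ · δxᵢ/xᵢ)².
  (1·δb/b)² = (1×0.0480)² = 0.00230;  (½·δp/p)² = (0.5×0.0150)² = 5.63e-05;  (2·δz/z)² = (2×0.0340)² = 0.00462
δQ/Q = √(0.00698) = 0.0836
Q = 1.18e+07, so δQ = 0.0836 × 1.18e+07 = 9.84e+05.

(1.18 ± 0.0984) × 10^7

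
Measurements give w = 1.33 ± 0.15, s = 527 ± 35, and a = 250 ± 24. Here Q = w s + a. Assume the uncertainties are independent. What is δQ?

Let p = w·s = 701. δp/p = √((1·δw/w)² + (1·δs/s)²) = √(0.0127 + 0.00441) = 0.131, so δp = 91.7.
Q = p + a: δQ = √(δp² + δa²) = √(8420 + 576) = 94.8

94.8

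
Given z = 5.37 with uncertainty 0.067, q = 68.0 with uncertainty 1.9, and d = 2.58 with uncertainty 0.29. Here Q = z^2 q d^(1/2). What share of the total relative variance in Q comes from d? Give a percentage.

(δQ/Q)² = (2·δz/z)² + (1·δq/q)² + (½·δd/d)²
  z term: (2×0.0125)² = 0.000623
  q term: (1×0.0279)² = 0.000781
  d term: (0.5×0.112)² = 0.00316
Total = 0.00456. Share from d = 0.00316/0.00456 = 0.692.

69.2%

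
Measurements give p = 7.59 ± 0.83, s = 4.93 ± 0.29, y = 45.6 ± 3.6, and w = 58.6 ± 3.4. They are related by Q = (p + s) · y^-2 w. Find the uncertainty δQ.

Let u = p + s = 12.5. δu = √(δp² + δs²) = √(0.689 + 0.0841) = 0.879, so δu/u = 0.0702.
Q is then a monomial in u, y, w:
δQ/Q = √((δu/u)² + (-2·δy/y)² + (1·δw/w)²) = √(0.00493 + 0.0249 + 0.00337) = 0.182
Q = 0.353, so δQ = 0.182 × 0.353 = 0.0643.

0.0643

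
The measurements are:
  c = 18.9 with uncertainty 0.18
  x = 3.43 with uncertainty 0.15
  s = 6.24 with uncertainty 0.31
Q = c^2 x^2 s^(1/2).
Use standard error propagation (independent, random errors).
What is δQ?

Each factor contributes (exponent × relative error)² to (δQ/Q)²:
  (2·δc/c)² = (2×0.00952)² = 0.000363;  (2·δx/x)² = (2×0.0437)² = 0.00765;  (½·δs/s)² = (0.5×0.0497)² = 0.000617
δQ/Q = √(0.00863) = 0.0929
Q = 10500, so δQ = 0.0929 × 10500 = 975.

975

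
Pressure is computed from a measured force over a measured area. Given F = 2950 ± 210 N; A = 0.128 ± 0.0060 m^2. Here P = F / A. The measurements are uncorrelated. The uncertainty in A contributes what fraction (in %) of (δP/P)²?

(δP/P)² = (1·δF/F)² + (-1·δA/A)²
  F term: (1×0.0712)² = 0.00507
  A term: (-1×0.0469)² = 0.00220
Total = 0.00726. Share from A = 0.00220/0.00726 = 0.302.

30.2%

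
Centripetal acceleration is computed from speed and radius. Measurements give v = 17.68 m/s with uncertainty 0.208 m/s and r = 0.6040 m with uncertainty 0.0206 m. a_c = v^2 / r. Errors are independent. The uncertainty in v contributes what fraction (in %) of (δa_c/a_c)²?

(δa_c/a_c)² = (2·δv/v)² + (-1·δr/r)²
  v term: (2×0.0118)² = 0.000554
  r term: (-1×0.0341)² = 0.00116
Total = 0.00172. Share from v = 0.000554/0.00172 = 0.322.

32.2%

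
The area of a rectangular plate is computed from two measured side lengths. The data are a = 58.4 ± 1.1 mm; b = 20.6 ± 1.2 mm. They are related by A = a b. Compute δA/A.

0.0612

A is a product of powers, so relative uncertainties combine in quadrature:
  (1·δa/a)² = (1×0.0188)² = 0.000355;  (1·δb/b)² = (1×0.0583)² = 0.00339
δA/A = √(0.00375) = 0.0612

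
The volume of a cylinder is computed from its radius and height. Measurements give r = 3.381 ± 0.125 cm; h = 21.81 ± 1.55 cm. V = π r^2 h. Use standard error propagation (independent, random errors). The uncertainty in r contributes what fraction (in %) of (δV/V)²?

(δV/V)² = (2·δr/r)² + (1·δh/h)²
  r term: (2×0.0370)² = 0.00547
  h term: (1×0.0711)² = 0.00505
Total = 0.0105. Share from r = 0.00547/0.0105 = 0.520.

52.0%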